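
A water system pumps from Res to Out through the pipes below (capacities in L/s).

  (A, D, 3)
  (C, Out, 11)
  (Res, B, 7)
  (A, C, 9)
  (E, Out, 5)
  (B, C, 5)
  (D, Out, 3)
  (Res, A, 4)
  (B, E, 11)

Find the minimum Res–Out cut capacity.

11

Augment Res→A→C→Out: bottleneck 4, flow now 4.
Augment Res→B→C→Out: bottleneck 5, flow now 9.
Augment Res→B→E→Out: bottleneck 2, flow now 11.
No augmenting path remains; maximum flow = 11.
By max-flow min-cut, the minimum cut capacity equals the max flow.
In the residual graph, reachable from Res: {Res}.
Min-cut edges: Res→A (4), Res→B (7); capacity 4 + 7 = 11.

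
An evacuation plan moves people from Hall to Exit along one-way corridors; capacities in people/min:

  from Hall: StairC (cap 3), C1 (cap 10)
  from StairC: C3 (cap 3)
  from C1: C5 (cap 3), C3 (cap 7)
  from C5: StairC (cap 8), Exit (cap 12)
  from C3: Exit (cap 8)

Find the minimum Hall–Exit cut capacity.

Augment Hall→StairC→C3→Exit: bottleneck 3, flow now 3.
Augment Hall→C1→C5→Exit: bottleneck 3, flow now 6.
Augment Hall→C1→C3→Exit: bottleneck 5, flow now 11.
No augmenting path remains; maximum flow = 11.
By max-flow min-cut, the minimum cut capacity equals the max flow.
In the residual graph, reachable from Hall: {Hall, StairC, C1, C3}.
Min-cut edges: C1→C5 (3), C3→Exit (8); capacity 3 + 8 = 11.

11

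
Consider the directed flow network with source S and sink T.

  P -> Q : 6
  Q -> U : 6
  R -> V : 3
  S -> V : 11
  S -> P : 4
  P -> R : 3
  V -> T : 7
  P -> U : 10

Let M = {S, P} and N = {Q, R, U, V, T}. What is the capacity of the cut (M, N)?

Edges leaving {S, P}: S→V (11), P→Q (6), P→R (3), P→U (10).
Cut capacity = 11 + 6 + 3 + 10 = 30.

30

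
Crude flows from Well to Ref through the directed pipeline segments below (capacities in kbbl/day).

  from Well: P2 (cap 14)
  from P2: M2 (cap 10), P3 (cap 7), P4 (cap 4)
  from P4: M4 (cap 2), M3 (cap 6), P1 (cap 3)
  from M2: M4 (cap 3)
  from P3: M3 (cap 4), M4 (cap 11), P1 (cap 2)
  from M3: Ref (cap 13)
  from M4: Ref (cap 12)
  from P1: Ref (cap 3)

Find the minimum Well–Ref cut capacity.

14

Augment Well→P2→P4→M3→Ref: bottleneck 4, flow now 4.
Augment Well→P2→M2→M4→Ref: bottleneck 3, flow now 7.
Augment Well→P2→P3→M3→Ref: bottleneck 4, flow now 11.
Augment Well→P2→P3→M4→Ref: bottleneck 3, flow now 14.
No augmenting path remains; maximum flow = 14.
By max-flow min-cut, the minimum cut capacity equals the max flow.
In the residual graph, reachable from Well: {Well}.
Min-cut edges: Well→P2 (14); capacity 14 = 14.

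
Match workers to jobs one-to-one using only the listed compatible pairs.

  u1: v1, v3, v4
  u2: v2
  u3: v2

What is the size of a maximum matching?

2

Unit-capacity flow: source→left, listed edges, right→sink; max matching = max flow.
Augmenting path u1→v1 (+1); matched 1.
Augmenting path u2→v2 (+1); matched 2.
No augmenting path remains; maximum matching = 2.
König certificate: {u1, v2} is a vertex cover of size 2 (every listed pair touches it), so no matching can be larger.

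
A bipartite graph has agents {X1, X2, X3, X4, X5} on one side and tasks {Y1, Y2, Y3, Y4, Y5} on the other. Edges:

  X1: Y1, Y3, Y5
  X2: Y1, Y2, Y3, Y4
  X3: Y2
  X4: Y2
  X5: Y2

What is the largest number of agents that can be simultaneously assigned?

Unit-capacity flow: source→left, listed edges, right→sink; max matching = max flow.
Augmenting path X1→Y1 (+1); matched 1.
Augmenting path X2→Y2 (+1); matched 2.
Augmenting path X3→Y2→X2→Y3 (+1); matched 3.
No augmenting path remains; maximum matching = 3.
König certificate: {X1, X2, Y2} is a vertex cover of size 3 (every listed pair touches it), so no matching can be larger.

3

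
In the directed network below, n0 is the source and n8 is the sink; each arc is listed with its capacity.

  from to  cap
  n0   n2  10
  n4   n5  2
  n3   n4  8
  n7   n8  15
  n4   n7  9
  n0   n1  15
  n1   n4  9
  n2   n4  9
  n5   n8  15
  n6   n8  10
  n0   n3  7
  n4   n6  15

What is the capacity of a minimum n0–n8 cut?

21

Augment n0→n1→n4→n5→n8: bottleneck 2, flow now 2.
Augment n0→n1→n4→n6→n8: bottleneck 7, flow now 9.
Augment n0→n2→n4→n6→n8: bottleneck 3, flow now 12.
Augment n0→n2→n4→n7→n8: bottleneck 6, flow now 18.
Augment n0→n3→n4→n7→n8: bottleneck 3, flow now 21.
No augmenting path remains; maximum flow = 21.
By max-flow min-cut, the minimum cut capacity equals the max flow.
In the residual graph, reachable from n0: {n0, n1, n2, n3, n4, n6}.
Min-cut edges: n4→n5 (2), n4→n7 (9), n6→n8 (10); capacity 2 + 9 + 10 = 21.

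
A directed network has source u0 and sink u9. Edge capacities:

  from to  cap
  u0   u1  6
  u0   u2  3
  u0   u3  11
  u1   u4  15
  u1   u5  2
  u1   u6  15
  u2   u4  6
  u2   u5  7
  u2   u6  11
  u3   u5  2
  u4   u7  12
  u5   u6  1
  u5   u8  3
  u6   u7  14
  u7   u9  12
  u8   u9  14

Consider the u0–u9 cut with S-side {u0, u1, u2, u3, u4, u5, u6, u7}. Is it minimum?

No — its capacity is 15, but the minimum cut has capacity 11.

Given cut capacity: 3 + 12 = 15.
Augment u0→u1→u4→u7→u9: bottleneck 6, flow now 6.
Augment u0→u2→u4→u7→u9: bottleneck 3, flow now 9.
Augment u0→u3→u5→u8→u9: bottleneck 2, flow now 11.
No augmenting path remains; maximum flow = 11.
In the residual graph, reachable from u0: {u0, u3}.
Min-cut edges: u0→u1 (6), u0→u2 (3), u3→u5 (2); capacity 6 + 3 + 2 = 11.
Cut capacity 15 exceeds the max flow 11, so it is not minimum.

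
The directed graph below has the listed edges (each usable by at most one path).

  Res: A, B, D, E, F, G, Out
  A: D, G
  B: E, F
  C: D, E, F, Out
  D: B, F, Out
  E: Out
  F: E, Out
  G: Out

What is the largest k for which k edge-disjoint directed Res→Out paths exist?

Assign every edge capacity 1; by Menger, the answer equals the max flow.
Path Res→Out (+1); total 1.
Path Res→D→Out (+1); total 2.
Path Res→E→Out (+1); total 3.
Path Res→F→Out (+1); total 4.
Path Res→G→Out (+1); total 5.
No residual Res→Out path; max flow = 5.
Certifying cut of size 5: {D→Out, E→Out, F→Out, G→Out, Res→Out}.

5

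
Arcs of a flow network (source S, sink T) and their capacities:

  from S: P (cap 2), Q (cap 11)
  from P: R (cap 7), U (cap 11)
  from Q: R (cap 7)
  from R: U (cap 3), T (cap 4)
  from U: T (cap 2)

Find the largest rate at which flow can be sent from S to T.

Augment S→P→R→T: bottleneck 2, flow now 2.
Augment S→Q→R→T: bottleneck 2, flow now 4.
Augment S→Q→R→U→T: bottleneck 2, flow now 6.
No augmenting path remains; maximum flow = 6.
In the residual graph, reachable from S: {S, P, Q, R, U}.
Min-cut edges: R→T (4), U→T (2); capacity 4 + 2 = 6.
This cut is saturated, so no flow can exceed 6.

6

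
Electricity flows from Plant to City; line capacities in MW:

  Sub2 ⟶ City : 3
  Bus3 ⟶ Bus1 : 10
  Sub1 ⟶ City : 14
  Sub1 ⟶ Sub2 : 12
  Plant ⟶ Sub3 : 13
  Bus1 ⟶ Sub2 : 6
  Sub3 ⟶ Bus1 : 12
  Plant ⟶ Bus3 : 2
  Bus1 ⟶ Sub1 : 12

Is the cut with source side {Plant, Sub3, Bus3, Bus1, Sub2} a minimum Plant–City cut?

No — its capacity is 15, but the minimum cut has capacity 14.

Given cut capacity: 12 + 3 = 15.
Augment Plant→Sub3→Bus1→Sub2→City: bottleneck 3, flow now 3.
Augment Plant→Sub3→Bus1→Sub1→City: bottleneck 9, flow now 12.
Augment Plant→Bus3→Bus1→Sub1→City: bottleneck 2, flow now 14.
No augmenting path remains; maximum flow = 14.
In the residual graph, reachable from Plant: {Plant, Sub3}.
Min-cut edges: Plant→Bus3 (2), Sub3→Bus1 (12); capacity 2 + 12 = 14.
Cut capacity 15 exceeds the max flow 14, so it is not minimum.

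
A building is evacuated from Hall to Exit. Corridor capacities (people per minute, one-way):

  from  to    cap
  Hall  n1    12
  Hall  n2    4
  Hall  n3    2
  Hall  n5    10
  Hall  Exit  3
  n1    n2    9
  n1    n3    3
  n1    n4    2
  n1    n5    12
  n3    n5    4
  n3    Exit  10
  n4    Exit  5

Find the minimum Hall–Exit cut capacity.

Augment Hall→Exit: bottleneck 3, flow now 3.
Augment Hall→n3→Exit: bottleneck 2, flow now 5.
Augment Hall→n1→n3→Exit: bottleneck 3, flow now 8.
Augment Hall→n1→n4→Exit: bottleneck 2, flow now 10.
No augmenting path remains; maximum flow = 10.
By max-flow min-cut, the minimum cut capacity equals the max flow.
In the residual graph, reachable from Hall: {Hall, n1, n2, n5}.
Min-cut edges: Hall→n3 (2), Hall→Exit (3), n1→n3 (3), n1→n4 (2); capacity 2 + 3 + 3 + 2 = 10.

10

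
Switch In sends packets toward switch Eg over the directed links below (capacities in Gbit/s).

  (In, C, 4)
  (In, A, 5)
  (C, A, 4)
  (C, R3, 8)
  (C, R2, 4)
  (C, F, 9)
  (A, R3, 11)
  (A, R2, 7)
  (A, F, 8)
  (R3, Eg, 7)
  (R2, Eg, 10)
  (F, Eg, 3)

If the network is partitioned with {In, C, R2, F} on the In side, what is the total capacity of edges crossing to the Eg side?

Edges leaving {In, C, R2, F}: In→A (5), C→A (4), C→R3 (8), R2→Eg (10), F→Eg (3).
Cut capacity = 5 + 4 + 8 + 10 + 3 = 30.

30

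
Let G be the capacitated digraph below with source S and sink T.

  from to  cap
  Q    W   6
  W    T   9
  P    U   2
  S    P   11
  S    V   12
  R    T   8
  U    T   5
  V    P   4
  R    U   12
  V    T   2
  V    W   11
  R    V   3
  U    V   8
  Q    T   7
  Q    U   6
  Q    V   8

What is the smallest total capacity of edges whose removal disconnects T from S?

Augment S→V→T: bottleneck 2, flow now 2.
Augment S→P→U→T: bottleneck 2, flow now 4.
Augment S→V→W→T: bottleneck 9, flow now 13.
No augmenting path remains; maximum flow = 13.
By max-flow min-cut, the minimum cut capacity equals the max flow.
In the residual graph, reachable from S: {S, P, V, W}.
Min-cut edges: P→U (2), V→T (2), W→T (9); capacity 2 + 2 + 9 = 13.

13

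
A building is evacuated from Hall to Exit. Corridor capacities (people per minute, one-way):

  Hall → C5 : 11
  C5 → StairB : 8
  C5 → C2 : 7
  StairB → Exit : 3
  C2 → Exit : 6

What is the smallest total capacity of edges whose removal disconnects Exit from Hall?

9

Augment Hall→C5→StairB→Exit: bottleneck 3, flow now 3.
Augment Hall→C5→C2→Exit: bottleneck 6, flow now 9.
No augmenting path remains; maximum flow = 9.
By max-flow min-cut, the minimum cut capacity equals the max flow.
In the residual graph, reachable from Hall: {Hall, C5, StairB, C2}.
Min-cut edges: StairB→Exit (3), C2→Exit (6); capacity 3 + 6 = 9.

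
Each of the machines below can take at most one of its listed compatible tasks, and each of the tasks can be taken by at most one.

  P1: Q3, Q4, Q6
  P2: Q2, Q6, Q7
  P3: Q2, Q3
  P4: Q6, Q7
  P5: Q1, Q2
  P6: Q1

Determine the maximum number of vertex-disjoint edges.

6

Unit-capacity flow: source→left, listed edges, right→sink; max matching = max flow.
Augmenting path P1→Q3 (+1); matched 1.
Augmenting path P2→Q2 (+1); matched 2.
Augmenting path P4→Q6 (+1); matched 3.
Augmenting path P5→Q1 (+1); matched 4.
Augmenting path P3→Q2→P2→Q7 (+1); matched 5.
Augmenting path P6→Q1→P5→Q2→P3→Q3→P1→Q4 (+1); matched 6.
No augmenting path remains; maximum matching = 6.
König certificate: {P1, P2, P3, P4, P5, P6} is a vertex cover of size 6 (every listed pair touches it), so no matching can be larger.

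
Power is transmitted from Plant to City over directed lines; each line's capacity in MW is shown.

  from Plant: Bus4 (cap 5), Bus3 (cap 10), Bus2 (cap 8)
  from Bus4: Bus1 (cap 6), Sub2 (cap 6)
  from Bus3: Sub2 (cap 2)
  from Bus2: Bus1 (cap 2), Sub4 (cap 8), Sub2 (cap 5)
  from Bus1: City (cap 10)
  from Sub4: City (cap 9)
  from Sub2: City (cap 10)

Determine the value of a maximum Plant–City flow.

15

Augment Plant→Bus4→Bus1→City: bottleneck 5, flow now 5.
Augment Plant→Bus3→Sub2→City: bottleneck 2, flow now 7.
Augment Plant→Bus2→Bus1→City: bottleneck 2, flow now 9.
Augment Plant→Bus2→Sub4→City: bottleneck 6, flow now 15.
No augmenting path remains; maximum flow = 15.
In the residual graph, reachable from Plant: {Plant, Bus3}.
Min-cut edges: Plant→Bus4 (5), Plant→Bus2 (8), Bus3→Sub2 (2); capacity 5 + 8 + 2 = 15.
This cut is saturated, so no flow can exceed 15.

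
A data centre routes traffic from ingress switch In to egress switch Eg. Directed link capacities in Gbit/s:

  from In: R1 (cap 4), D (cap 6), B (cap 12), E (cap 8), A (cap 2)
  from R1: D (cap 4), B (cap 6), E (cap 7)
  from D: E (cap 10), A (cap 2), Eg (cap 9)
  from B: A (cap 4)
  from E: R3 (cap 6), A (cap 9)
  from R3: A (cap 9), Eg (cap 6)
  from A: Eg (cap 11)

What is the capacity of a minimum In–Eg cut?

Augment In→D→Eg: bottleneck 6, flow now 6.
Augment In→A→Eg: bottleneck 2, flow now 8.
Augment In→R1→D→Eg: bottleneck 3, flow now 11.
Augment In→B→A→Eg: bottleneck 4, flow now 15.
Augment In→E→R3→Eg: bottleneck 6, flow now 21.
Augment In→E→A→Eg: bottleneck 2, flow now 23.
Augment In→R1→D→A→Eg: bottleneck 1, flow now 24.
No augmenting path remains; maximum flow = 24.
By max-flow min-cut, the minimum cut capacity equals the max flow.
In the residual graph, reachable from In: {In, B}.
Min-cut edges: In→R1 (4), In→D (6), In→E (8), In→A (2), B→A (4); capacity 4 + 6 + 8 + 2 + 4 = 24.

24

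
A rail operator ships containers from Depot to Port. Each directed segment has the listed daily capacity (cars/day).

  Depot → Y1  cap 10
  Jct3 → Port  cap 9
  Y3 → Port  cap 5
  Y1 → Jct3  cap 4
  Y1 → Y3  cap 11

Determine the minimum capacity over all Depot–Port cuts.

Augment Depot→Y1→Y3→Port: bottleneck 5, flow now 5.
Augment Depot→Y1→Jct3→Port: bottleneck 4, flow now 9.
No augmenting path remains; maximum flow = 9.
By max-flow min-cut, the minimum cut capacity equals the max flow.
In the residual graph, reachable from Depot: {Depot, Y1, Y3}.
Min-cut edges: Y1→Jct3 (4), Y3→Port (5); capacity 4 + 5 = 9.

9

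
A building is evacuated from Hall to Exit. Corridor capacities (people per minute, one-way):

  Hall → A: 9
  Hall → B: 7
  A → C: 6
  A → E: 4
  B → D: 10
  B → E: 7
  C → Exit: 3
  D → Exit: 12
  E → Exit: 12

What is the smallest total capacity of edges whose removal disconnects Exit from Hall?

Augment Hall→A→C→Exit: bottleneck 3, flow now 3.
Augment Hall→A→E→Exit: bottleneck 4, flow now 7.
Augment Hall→B→D→Exit: bottleneck 7, flow now 14.
No augmenting path remains; maximum flow = 14.
By max-flow min-cut, the minimum cut capacity equals the max flow.
In the residual graph, reachable from Hall: {Hall, A, C}.
Min-cut edges: Hall→B (7), A→E (4), C→Exit (3); capacity 7 + 4 + 3 = 14.

14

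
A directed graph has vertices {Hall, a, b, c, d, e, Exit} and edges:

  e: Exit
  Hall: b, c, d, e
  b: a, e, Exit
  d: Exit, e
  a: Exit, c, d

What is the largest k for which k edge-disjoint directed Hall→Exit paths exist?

3

Assign every edge capacity 1; by Menger, the answer equals the max flow.
Path Hall→b→Exit (+1); total 1.
Path Hall→d→Exit (+1); total 2.
Path Hall→e→Exit (+1); total 3.
No residual Hall→Exit path; max flow = 3.
Certifying cut of size 3: {Hall→b, Hall→d, Hall→e}.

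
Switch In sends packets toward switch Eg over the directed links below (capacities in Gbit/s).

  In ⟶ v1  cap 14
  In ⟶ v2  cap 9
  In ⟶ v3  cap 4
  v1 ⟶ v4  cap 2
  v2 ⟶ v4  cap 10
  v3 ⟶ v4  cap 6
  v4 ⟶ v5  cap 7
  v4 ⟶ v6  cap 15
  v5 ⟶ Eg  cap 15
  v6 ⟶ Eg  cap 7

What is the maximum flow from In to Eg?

Augment In→v1→v4→v5→Eg: bottleneck 2, flow now 2.
Augment In→v2→v4→v5→Eg: bottleneck 5, flow now 7.
Augment In→v2→v4→v6→Eg: bottleneck 4, flow now 11.
Augment In→v3→v4→v6→Eg: bottleneck 3, flow now 14.
No augmenting path remains; maximum flow = 14.
In the residual graph, reachable from In: {In, v1, v2, v3, v4, v6}.
Min-cut edges: v4→v5 (7), v6→Eg (7); capacity 7 + 7 = 14.
This cut is saturated, so no flow can exceed 14.

14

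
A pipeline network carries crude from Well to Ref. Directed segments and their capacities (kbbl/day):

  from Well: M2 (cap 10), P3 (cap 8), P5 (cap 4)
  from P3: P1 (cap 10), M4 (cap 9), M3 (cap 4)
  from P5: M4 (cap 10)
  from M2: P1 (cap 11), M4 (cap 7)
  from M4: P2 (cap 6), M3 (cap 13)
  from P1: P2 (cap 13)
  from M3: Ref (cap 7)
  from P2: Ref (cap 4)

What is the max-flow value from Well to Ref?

11

Augment Well→P3→M3→Ref: bottleneck 4, flow now 4.
Augment Well→P3→M4→M3→Ref: bottleneck 3, flow now 7.
Augment Well→P3→M4→P2→Ref: bottleneck 1, flow now 8.
Augment Well→P5→M4→P2→Ref: bottleneck 3, flow now 11.
No augmenting path remains; maximum flow = 11.
In the residual graph, reachable from Well: {Well, P3, P5, M2, M4, P1, M3, P2}.
Min-cut edges: M3→Ref (7), P2→Ref (4); capacity 7 + 4 = 11.
This cut is saturated, so no flow can exceed 11.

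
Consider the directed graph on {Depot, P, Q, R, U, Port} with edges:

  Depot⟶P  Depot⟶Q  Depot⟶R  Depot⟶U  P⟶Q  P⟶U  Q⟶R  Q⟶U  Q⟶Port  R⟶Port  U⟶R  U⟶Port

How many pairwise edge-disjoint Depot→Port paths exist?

3

Assign every edge capacity 1; by Menger, the answer equals the max flow.
Path Depot→Q→Port (+1); total 1.
Path Depot→R→Port (+1); total 2.
Path Depot→U→Port (+1); total 3.
No residual Depot→Port path; max flow = 3.
Certifying cut of size 3: {Q→Port, R→Port, U→Port}.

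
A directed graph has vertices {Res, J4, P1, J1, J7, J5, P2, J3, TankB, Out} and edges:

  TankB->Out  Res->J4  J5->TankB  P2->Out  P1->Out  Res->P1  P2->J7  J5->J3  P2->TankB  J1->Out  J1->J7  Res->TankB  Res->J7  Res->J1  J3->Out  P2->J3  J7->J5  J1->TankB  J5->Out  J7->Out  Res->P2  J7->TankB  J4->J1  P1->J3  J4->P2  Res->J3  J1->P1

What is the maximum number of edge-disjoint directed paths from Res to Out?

Assign every edge capacity 1; by Menger, the answer equals the max flow.
Path Res→P1→Out (+1); total 1.
Path Res→J1→Out (+1); total 2.
Path Res→J7→Out (+1); total 3.
Path Res→P2→Out (+1); total 4.
Path Res→J3→Out (+1); total 5.
Path Res→TankB→Out (+1); total 6.
Path Res→J4→J1→J7→J5→Out (+1); total 7.
No residual Res→Out path; max flow = 7.
Certifying cut of size 7: {Res→J1, Res→J3, Res→J4, Res→J7, Res→P1, Res→P2, Res→TankB}.

7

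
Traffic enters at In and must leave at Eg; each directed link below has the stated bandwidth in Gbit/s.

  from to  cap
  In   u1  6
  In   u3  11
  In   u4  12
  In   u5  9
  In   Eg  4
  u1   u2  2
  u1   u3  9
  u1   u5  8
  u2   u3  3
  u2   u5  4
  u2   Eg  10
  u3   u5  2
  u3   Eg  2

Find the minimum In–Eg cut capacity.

8

Augment In→Eg: bottleneck 4, flow now 4.
Augment In→u3→Eg: bottleneck 2, flow now 6.
Augment In→u1→u2→Eg: bottleneck 2, flow now 8.
No augmenting path remains; maximum flow = 8.
By max-flow min-cut, the minimum cut capacity equals the max flow.
In the residual graph, reachable from In: {In, u1, u3, u4, u5}.
Min-cut edges: In→Eg (4), u1→u2 (2), u3→Eg (2); capacity 4 + 2 + 2 = 8.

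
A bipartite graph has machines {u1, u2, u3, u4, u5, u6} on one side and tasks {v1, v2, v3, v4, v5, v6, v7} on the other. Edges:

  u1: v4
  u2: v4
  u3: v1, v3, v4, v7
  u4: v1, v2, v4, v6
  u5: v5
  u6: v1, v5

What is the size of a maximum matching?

Unit-capacity flow: source→left, listed edges, right→sink; max matching = max flow.
Augmenting path u1→v4 (+1); matched 1.
Augmenting path u3→v1 (+1); matched 2.
Augmenting path u4→v2 (+1); matched 3.
Augmenting path u5→v5 (+1); matched 4.
Augmenting path u6→v1→u3→v3 (+1); matched 5.
No augmenting path remains; maximum matching = 5.
König certificate: {u3, u4, u5, u6, v4} is a vertex cover of size 5 (every listed pair touches it), so no matching can be larger.

5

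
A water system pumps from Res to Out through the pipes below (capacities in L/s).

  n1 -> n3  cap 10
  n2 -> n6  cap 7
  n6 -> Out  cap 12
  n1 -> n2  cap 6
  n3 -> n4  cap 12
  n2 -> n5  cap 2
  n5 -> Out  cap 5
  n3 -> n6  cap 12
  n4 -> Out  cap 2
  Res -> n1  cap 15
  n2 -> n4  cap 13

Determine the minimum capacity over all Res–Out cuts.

Augment Res→n1→n2→n4→Out: bottleneck 2, flow now 2.
Augment Res→n1→n2→n5→Out: bottleneck 2, flow now 4.
Augment Res→n1→n2→n6→Out: bottleneck 2, flow now 6.
Augment Res→n1→n3→n6→Out: bottleneck 9, flow now 15.
No augmenting path remains; maximum flow = 15.
By max-flow min-cut, the minimum cut capacity equals the max flow.
In the residual graph, reachable from Res: {Res}.
Min-cut edges: Res→n1 (15); capacity 15 = 15.

15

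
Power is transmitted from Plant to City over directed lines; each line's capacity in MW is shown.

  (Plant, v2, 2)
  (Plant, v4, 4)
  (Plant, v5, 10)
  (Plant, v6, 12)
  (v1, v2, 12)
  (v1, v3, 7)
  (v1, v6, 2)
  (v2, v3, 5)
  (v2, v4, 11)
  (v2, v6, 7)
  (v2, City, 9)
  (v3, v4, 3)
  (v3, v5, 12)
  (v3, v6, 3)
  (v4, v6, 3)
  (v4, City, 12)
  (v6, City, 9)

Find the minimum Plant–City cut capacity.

Augment Plant→v2→City: bottleneck 2, flow now 2.
Augment Plant→v4→City: bottleneck 4, flow now 6.
Augment Plant→v6→City: bottleneck 9, flow now 15.
No augmenting path remains; maximum flow = 15.
By max-flow min-cut, the minimum cut capacity equals the max flow.
In the residual graph, reachable from Plant: {Plant, v5, v6}.
Min-cut edges: Plant→v2 (2), Plant→v4 (4), v6→City (9); capacity 2 + 4 + 9 = 15.

15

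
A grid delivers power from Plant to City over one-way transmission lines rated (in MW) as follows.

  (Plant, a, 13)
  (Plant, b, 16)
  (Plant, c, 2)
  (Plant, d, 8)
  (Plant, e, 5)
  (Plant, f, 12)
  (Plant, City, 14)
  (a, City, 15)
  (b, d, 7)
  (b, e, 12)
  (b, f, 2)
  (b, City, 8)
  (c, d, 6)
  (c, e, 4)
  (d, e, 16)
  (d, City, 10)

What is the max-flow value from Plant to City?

Augment Plant→City: bottleneck 14, flow now 14.
Augment Plant→a→City: bottleneck 13, flow now 27.
Augment Plant→b→City: bottleneck 8, flow now 35.
Augment Plant→d→City: bottleneck 8, flow now 43.
Augment Plant→b→d→City: bottleneck 2, flow now 45.
No augmenting path remains; maximum flow = 45.
In the residual graph, reachable from Plant: {Plant, b, c, d, e, f}.
Min-cut edges: Plant→a (13), Plant→City (14), b→City (8), d→City (10); capacity 13 + 14 + 8 + 10 = 45.
This cut is saturated, so no flow can exceed 45.

45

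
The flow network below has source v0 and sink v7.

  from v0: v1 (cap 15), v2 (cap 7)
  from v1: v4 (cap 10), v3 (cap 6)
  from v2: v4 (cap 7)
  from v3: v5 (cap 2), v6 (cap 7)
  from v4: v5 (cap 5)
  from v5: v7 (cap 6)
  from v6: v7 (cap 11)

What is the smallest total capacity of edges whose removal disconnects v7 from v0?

11

Augment v0→v1→v3→v5→v7: bottleneck 2, flow now 2.
Augment v0→v1→v3→v6→v7: bottleneck 4, flow now 6.
Augment v0→v1→v4→v5→v7: bottleneck 4, flow now 10.
Augment v0→v1→v4→v5→v3→v6→v7: bottleneck 1, flow now 11. (uses reverse residual edge)
No augmenting path remains; maximum flow = 11.
By max-flow min-cut, the minimum cut capacity equals the max flow.
In the residual graph, reachable from v0: {v0, v1, v2, v4}.
Min-cut edges: v1→v3 (6), v4→v5 (5); capacity 6 + 5 = 11.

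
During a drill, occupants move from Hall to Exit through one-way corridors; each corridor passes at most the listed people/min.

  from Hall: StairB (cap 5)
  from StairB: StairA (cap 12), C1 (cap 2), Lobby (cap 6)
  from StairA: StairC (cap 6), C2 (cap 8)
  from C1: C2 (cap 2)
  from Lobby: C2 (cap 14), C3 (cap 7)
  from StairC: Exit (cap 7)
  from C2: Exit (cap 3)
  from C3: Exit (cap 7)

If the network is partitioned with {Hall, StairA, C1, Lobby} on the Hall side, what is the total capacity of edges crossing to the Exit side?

42

Edges leaving {Hall, StairA, C1, Lobby}: Hall→StairB (5), StairA→StairC (6), StairA→C2 (8), C1→C2 (2), Lobby→C2 (14), Lobby→C3 (7).
Cut capacity = 5 + 6 + 8 + 2 + 14 + 7 = 42.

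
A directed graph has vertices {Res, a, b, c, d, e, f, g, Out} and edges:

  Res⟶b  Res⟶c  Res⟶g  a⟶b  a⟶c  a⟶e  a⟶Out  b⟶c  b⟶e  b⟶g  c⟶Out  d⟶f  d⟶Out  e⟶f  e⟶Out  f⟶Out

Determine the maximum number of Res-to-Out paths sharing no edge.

Assign every edge capacity 1; by Menger, the answer equals the max flow.
Path Res→c→Out (+1); total 1.
Path Res→b→e→Out (+1); total 2.
No residual Res→Out path; max flow = 2.
Certifying cut of size 2: {Res→b, Res→c}.

2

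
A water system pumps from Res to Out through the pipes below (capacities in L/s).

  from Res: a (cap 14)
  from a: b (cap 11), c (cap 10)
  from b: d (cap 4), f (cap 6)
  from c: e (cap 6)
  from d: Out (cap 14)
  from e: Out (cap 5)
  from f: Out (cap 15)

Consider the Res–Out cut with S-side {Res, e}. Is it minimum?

Given cut capacity: 14 + 5 = 19.
Augment Res→a→b→d→Out: bottleneck 4, flow now 4.
Augment Res→a→b→f→Out: bottleneck 6, flow now 10.
Augment Res→a→c→e→Out: bottleneck 4, flow now 14.
No augmenting path remains; maximum flow = 14.
In the residual graph, reachable from Res: {Res}.
Min-cut edges: Res→a (14); capacity 14 = 14.
Cut capacity 19 exceeds the max flow 14, so it is not minimum.

No — its capacity is 19, but the minimum cut has capacity 14.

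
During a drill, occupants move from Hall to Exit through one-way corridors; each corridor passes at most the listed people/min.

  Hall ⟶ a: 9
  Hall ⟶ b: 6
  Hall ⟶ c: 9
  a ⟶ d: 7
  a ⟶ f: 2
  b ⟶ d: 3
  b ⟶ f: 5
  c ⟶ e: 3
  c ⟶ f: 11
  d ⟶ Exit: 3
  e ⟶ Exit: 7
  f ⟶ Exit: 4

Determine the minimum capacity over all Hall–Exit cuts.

Augment Hall→a→d→Exit: bottleneck 3, flow now 3.
Augment Hall→a→f→Exit: bottleneck 2, flow now 5.
Augment Hall→b→f→Exit: bottleneck 2, flow now 7.
Augment Hall→c→e→Exit: bottleneck 3, flow now 10.
No augmenting path remains; maximum flow = 10.
By max-flow min-cut, the minimum cut capacity equals the max flow.
In the residual graph, reachable from Hall: {Hall, a, b, c, d, f}.
Min-cut edges: c→e (3), d→Exit (3), f→Exit (4); capacity 3 + 3 + 4 = 10.

10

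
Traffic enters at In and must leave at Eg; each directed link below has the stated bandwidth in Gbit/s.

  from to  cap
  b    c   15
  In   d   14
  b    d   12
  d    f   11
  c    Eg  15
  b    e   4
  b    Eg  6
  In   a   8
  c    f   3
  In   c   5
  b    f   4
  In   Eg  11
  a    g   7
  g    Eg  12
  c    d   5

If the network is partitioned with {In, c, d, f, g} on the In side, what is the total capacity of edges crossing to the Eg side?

Edges leaving {In, c, d, f, g}: In→a (8), In→Eg (11), c→Eg (15), g→Eg (12).
Cut capacity = 8 + 11 + 15 + 12 = 46.

46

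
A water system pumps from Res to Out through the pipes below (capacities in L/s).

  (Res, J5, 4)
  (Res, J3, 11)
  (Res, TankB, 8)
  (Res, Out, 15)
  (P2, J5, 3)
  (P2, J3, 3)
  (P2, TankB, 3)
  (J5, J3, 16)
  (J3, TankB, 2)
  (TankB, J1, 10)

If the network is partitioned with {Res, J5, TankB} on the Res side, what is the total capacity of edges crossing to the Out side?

52

Edges leaving {Res, J5, TankB}: Res→J3 (11), Res→Out (15), J5→J3 (16), TankB→J1 (10).
Cut capacity = 11 + 15 + 16 + 10 = 52.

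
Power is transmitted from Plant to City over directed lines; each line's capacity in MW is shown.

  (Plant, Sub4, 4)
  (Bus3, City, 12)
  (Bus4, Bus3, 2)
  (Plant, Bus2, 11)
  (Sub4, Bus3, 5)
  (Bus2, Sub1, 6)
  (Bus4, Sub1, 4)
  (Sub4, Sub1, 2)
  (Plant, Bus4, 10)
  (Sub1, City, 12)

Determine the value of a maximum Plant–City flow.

Augment Plant→Sub4→Sub1→City: bottleneck 2, flow now 2.
Augment Plant→Sub4→Bus3→City: bottleneck 2, flow now 4.
Augment Plant→Bus2→Sub1→City: bottleneck 6, flow now 10.
Augment Plant→Bus4→Sub1→City: bottleneck 4, flow now 14.
Augment Plant→Bus4→Bus3→City: bottleneck 2, flow now 16.
No augmenting path remains; maximum flow = 16.
In the residual graph, reachable from Plant: {Plant, Bus2, Bus4}.
Min-cut edges: Plant→Sub4 (4), Bus2→Sub1 (6), Bus4→Sub1 (4), Bus4→Bus3 (2); capacity 4 + 6 + 4 + 2 = 16.
This cut is saturated, so no flow can exceed 16.

16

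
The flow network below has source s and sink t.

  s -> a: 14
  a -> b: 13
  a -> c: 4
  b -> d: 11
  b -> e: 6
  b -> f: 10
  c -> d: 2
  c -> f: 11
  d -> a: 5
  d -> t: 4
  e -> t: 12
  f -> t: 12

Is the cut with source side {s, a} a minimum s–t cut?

No — its capacity is 17, but the minimum cut has capacity 14.

Given cut capacity: 13 + 4 = 17.
Augment s→a→b→d→t: bottleneck 4, flow now 4.
Augment s→a→b→e→t: bottleneck 6, flow now 10.
Augment s→a→b→f→t: bottleneck 3, flow now 13.
Augment s→a→c→f→t: bottleneck 1, flow now 14.
No augmenting path remains; maximum flow = 14.
In the residual graph, reachable from s: {s}.
Min-cut edges: s→a (14); capacity 14 = 14.
Cut capacity 17 exceeds the max flow 14, so it is not minimum.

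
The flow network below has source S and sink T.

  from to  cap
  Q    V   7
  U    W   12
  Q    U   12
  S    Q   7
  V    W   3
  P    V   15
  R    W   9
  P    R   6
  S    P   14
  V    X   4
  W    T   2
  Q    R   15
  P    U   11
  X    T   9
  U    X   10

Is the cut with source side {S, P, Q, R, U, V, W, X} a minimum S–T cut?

Given cut capacity: 2 + 9 = 11.
Augment S→P→R→W→T: bottleneck 2, flow now 2.
Augment S→P→U→X→T: bottleneck 9, flow now 11.
No augmenting path remains; maximum flow = 11.
Cut capacity 11 equals the max flow, so it is a minimum cut.

Yes — it is a minimum cut (capacity 11).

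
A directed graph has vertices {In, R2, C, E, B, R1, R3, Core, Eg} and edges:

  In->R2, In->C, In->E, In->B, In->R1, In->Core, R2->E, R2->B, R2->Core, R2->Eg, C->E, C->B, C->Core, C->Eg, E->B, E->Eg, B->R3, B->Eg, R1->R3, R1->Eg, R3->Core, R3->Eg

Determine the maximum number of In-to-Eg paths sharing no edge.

5

Assign every edge capacity 1; by Menger, the answer equals the max flow.
Path In→R2→Eg (+1); total 1.
Path In→C→Eg (+1); total 2.
Path In→E→Eg (+1); total 3.
Path In→B→Eg (+1); total 4.
Path In→R1→Eg (+1); total 5.
No residual In→Eg path; max flow = 5.
Certifying cut of size 5: {In→B, In→C, In→E, In→R1, In→R2}.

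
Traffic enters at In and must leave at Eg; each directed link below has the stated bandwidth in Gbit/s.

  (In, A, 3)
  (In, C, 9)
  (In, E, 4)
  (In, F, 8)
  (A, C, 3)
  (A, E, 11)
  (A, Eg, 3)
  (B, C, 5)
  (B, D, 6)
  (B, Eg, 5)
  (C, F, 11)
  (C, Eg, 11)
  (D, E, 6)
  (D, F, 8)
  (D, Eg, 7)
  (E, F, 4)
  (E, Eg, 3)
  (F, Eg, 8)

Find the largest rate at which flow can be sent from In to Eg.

23

Augment In→A→Eg: bottleneck 3, flow now 3.
Augment In→C→Eg: bottleneck 9, flow now 12.
Augment In→E→Eg: bottleneck 3, flow now 15.
Augment In→F→Eg: bottleneck 8, flow now 23.
No augmenting path remains; maximum flow = 23.
In the residual graph, reachable from In: {In, E, F}.
Min-cut edges: In→A (3), In→C (9), E→Eg (3), F→Eg (8); capacity 3 + 9 + 3 + 8 = 23.
This cut is saturated, so no flow can exceed 23.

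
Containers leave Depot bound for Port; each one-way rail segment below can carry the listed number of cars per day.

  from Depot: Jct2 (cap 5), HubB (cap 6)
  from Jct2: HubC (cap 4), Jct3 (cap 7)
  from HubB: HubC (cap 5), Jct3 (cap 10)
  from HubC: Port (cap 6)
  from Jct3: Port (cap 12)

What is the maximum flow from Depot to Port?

Augment Depot→Jct2→HubC→Port: bottleneck 4, flow now 4.
Augment Depot→Jct2→Jct3→Port: bottleneck 1, flow now 5.
Augment Depot→HubB→HubC→Port: bottleneck 2, flow now 7.
Augment Depot→HubB→Jct3→Port: bottleneck 4, flow now 11.
No augmenting path remains; maximum flow = 11.
In the residual graph, reachable from Depot: {Depot}.
Min-cut edges: Depot→Jct2 (5), Depot→HubB (6); capacity 5 + 6 = 11.
This cut is saturated, so no flow can exceed 11.

11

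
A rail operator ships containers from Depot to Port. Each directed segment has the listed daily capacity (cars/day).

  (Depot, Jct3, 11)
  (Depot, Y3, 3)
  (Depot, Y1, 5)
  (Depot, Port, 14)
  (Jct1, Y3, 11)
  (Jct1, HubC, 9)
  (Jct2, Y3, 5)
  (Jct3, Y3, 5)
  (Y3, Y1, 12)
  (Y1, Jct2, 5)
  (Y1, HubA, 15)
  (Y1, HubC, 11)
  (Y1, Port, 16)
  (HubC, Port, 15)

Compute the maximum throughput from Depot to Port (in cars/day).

27

Augment Depot→Port: bottleneck 14, flow now 14.
Augment Depot→Y1→Port: bottleneck 5, flow now 19.
Augment Depot→Y3→Y1→Port: bottleneck 3, flow now 22.
Augment Depot→Jct3→Y3→Y1→Port: bottleneck 5, flow now 27.
No augmenting path remains; maximum flow = 27.
In the residual graph, reachable from Depot: {Depot, Jct3}.
Min-cut edges: Depot→Y3 (3), Depot→Y1 (5), Depot→Port (14), Jct3→Y3 (5); capacity 3 + 5 + 14 + 5 = 27.
This cut is saturated, so no flow can exceed 27.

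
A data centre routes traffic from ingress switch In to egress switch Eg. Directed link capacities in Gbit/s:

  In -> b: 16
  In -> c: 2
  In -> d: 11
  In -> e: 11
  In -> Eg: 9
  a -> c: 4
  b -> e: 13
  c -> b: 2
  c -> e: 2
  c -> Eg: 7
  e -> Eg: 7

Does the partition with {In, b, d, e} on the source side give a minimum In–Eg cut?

Yes — it is a minimum cut (capacity 18).

Given cut capacity: 2 + 9 + 7 = 18.
Augment In→Eg: bottleneck 9, flow now 9.
Augment In→c→Eg: bottleneck 2, flow now 11.
Augment In→e→Eg: bottleneck 7, flow now 18.
No augmenting path remains; maximum flow = 18.
Cut capacity 18 equals the max flow, so it is a minimum cut.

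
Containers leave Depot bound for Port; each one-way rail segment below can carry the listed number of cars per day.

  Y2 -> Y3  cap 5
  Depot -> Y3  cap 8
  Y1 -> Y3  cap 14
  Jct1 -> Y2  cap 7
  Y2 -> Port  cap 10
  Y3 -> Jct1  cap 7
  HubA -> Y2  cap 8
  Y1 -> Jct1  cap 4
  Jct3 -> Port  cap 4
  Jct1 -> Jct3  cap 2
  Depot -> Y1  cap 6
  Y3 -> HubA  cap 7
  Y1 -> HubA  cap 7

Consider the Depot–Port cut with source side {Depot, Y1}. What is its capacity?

Edges leaving {Depot, Y1}: Depot→Y3 (8), Y1→Y3 (14), Y1→HubA (7), Y1→Jct1 (4).
Cut capacity = 8 + 14 + 7 + 4 = 33.

33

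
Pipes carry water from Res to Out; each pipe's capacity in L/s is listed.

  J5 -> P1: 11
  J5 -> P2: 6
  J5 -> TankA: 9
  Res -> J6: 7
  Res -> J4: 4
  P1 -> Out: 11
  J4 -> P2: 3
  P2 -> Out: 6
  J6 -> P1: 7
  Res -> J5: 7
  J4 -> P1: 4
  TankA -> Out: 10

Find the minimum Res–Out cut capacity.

Augment Res→J6→P1→Out: bottleneck 7, flow now 7.
Augment Res→J4→P2→Out: bottleneck 3, flow now 10.
Augment Res→J4→P1→Out: bottleneck 1, flow now 11.
Augment Res→J5→P2→Out: bottleneck 3, flow now 14.
Augment Res→J5→TankA→Out: bottleneck 4, flow now 18.
No augmenting path remains; maximum flow = 18.
By max-flow min-cut, the minimum cut capacity equals the max flow.
In the residual graph, reachable from Res: {Res}.
Min-cut edges: Res→J6 (7), Res→J4 (4), Res→J5 (7); capacity 7 + 4 + 7 = 18.

18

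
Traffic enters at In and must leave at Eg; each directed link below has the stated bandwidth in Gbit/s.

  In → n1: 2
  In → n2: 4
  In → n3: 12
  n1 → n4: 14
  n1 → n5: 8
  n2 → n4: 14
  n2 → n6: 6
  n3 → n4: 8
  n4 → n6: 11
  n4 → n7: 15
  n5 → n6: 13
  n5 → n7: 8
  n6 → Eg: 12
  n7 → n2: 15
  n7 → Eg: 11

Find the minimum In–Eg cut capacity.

14

Augment In→n2→n6→Eg: bottleneck 4, flow now 4.
Augment In→n1→n4→n6→Eg: bottleneck 2, flow now 6.
Augment In→n3→n4→n6→Eg: bottleneck 6, flow now 12.
Augment In→n3→n4→n7→Eg: bottleneck 2, flow now 14.
No augmenting path remains; maximum flow = 14.
By max-flow min-cut, the minimum cut capacity equals the max flow.
In the residual graph, reachable from In: {In, n3}.
Min-cut edges: In→n1 (2), In→n2 (4), n3→n4 (8); capacity 2 + 4 + 8 = 14.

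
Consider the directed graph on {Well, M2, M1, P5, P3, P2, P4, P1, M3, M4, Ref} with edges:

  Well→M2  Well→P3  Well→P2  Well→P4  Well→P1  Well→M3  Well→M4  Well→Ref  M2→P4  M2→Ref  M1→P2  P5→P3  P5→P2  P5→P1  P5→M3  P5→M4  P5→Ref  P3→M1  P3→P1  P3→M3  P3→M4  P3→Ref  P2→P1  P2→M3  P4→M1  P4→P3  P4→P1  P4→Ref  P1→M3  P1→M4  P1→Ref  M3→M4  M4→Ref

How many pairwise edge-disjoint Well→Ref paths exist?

6

Assign every edge capacity 1; by Menger, the answer equals the max flow.
Path Well→Ref (+1); total 1.
Path Well→M2→Ref (+1); total 2.
Path Well→P3→Ref (+1); total 3.
Path Well→P4→Ref (+1); total 4.
Path Well→P1→Ref (+1); total 5.
Path Well→M4→Ref (+1); total 6.
No residual Well→Ref path; max flow = 6.
Certifying cut of size 6: {M4→Ref, P1→Ref, Well→M2, Well→P3, Well→P4, Well→Ref}.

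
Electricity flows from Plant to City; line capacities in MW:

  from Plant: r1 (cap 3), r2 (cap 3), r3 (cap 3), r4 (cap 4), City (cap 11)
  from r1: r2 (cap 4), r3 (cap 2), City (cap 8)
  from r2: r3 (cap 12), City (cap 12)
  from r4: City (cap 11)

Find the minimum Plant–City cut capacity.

Augment Plant→City: bottleneck 11, flow now 11.
Augment Plant→r1→City: bottleneck 3, flow now 14.
Augment Plant→r2→City: bottleneck 3, flow now 17.
Augment Plant→r4→City: bottleneck 4, flow now 21.
No augmenting path remains; maximum flow = 21.
By max-flow min-cut, the minimum cut capacity equals the max flow.
In the residual graph, reachable from Plant: {Plant, r3}.
Min-cut edges: Plant→r1 (3), Plant→r2 (3), Plant→r4 (4), Plant→City (11); capacity 3 + 3 + 4 + 11 = 21.

21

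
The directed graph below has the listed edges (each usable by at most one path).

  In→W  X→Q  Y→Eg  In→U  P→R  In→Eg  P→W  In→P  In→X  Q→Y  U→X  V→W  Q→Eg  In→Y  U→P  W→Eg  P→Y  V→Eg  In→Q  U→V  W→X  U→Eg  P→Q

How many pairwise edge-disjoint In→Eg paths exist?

Assign every edge capacity 1; by Menger, the answer equals the max flow.
Path In→Eg (+1); total 1.
Path In→Q→Eg (+1); total 2.
Path In→U→Eg (+1); total 3.
Path In→W→Eg (+1); total 4.
Path In→Y→Eg (+1); total 5.
No residual In→Eg path; max flow = 5.
Certifying cut of size 5: {In→Eg, In→U, Q→Eg, W→Eg, Y→Eg}.

5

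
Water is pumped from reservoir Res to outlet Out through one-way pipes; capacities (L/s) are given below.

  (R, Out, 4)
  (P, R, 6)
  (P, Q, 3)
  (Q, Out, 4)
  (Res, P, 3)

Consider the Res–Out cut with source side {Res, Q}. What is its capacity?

7

Edges leaving {Res, Q}: Res→P (3), Q→Out (4).
Cut capacity = 3 + 4 = 7.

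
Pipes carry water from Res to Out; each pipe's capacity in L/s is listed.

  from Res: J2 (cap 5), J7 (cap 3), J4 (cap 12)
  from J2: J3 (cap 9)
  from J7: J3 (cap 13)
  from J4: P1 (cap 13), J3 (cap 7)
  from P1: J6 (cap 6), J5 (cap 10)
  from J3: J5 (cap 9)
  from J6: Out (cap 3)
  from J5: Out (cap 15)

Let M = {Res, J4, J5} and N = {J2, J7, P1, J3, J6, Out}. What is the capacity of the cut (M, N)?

Edges leaving {Res, J4, J5}: Res→J2 (5), Res→J7 (3), J4→P1 (13), J4→J3 (7), J5→Out (15).
Cut capacity = 5 + 3 + 13 + 7 + 15 = 43.

43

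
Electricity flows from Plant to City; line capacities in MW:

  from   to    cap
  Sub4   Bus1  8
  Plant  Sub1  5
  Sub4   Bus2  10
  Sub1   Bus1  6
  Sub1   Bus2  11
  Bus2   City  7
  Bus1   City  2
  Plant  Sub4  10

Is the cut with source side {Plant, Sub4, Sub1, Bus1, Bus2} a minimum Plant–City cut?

Given cut capacity: 2 + 7 = 9.
Augment Plant→Sub4→Bus1→City: bottleneck 2, flow now 2.
Augment Plant→Sub4→Bus2→City: bottleneck 7, flow now 9.
No augmenting path remains; maximum flow = 9.
Cut capacity 9 equals the max flow, so it is a minimum cut.

Yes — it is a minimum cut (capacity 9).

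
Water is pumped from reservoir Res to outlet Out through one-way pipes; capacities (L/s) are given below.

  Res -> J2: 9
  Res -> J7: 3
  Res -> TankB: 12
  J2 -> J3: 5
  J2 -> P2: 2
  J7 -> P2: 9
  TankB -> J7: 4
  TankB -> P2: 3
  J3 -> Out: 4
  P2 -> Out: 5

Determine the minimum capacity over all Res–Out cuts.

Augment Res→J2→J3→Out: bottleneck 4, flow now 4.
Augment Res→J2→P2→Out: bottleneck 2, flow now 6.
Augment Res→J7→P2→Out: bottleneck 3, flow now 9.
No augmenting path remains; maximum flow = 9.
By max-flow min-cut, the minimum cut capacity equals the max flow.
In the residual graph, reachable from Res: {Res, J2, J7, TankB, J3, P2}.
Min-cut edges: J3→Out (4), P2→Out (5); capacity 4 + 5 = 9.

9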